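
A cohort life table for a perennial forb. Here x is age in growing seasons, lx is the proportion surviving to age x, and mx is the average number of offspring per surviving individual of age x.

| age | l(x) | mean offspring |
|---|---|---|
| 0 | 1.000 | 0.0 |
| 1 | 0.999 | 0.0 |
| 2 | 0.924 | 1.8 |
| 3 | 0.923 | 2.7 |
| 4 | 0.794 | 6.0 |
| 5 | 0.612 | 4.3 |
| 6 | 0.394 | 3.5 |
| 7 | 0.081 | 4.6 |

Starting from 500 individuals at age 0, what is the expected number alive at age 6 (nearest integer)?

Expected survivors = N0 · l_6 = 500 × 0.394 = 197 → 197

197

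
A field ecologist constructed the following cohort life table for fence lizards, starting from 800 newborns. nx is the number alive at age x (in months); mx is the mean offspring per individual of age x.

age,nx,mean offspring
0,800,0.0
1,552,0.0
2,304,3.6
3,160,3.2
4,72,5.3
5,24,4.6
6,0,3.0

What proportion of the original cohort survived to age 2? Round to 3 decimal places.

0.380

l_2 = n_2/n_0 = 304/800 = 0.38 → 0.380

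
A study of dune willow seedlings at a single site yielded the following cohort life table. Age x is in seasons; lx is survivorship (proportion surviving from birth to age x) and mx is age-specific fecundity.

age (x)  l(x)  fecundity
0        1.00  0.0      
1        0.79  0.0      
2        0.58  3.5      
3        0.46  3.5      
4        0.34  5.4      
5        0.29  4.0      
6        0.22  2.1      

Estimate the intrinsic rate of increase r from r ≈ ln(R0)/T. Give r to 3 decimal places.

0.561

R0 = Σ lx·mx = 0 + 0 + 2.03 + 1.61 + 1.836 + 1.16 + 0.462 = 7.098
Σ x·lx·mx = 24.806; T = 24.806/7.098 = 3.49479…
r ≈ ln(R0)/T = ln(7.098)/3.49479… = 0.56078… → 0.561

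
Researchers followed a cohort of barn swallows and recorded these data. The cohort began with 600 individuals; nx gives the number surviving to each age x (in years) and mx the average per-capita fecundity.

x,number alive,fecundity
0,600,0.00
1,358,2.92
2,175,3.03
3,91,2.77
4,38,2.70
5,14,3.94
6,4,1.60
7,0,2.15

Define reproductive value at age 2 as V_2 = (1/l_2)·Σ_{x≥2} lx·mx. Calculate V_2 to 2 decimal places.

5.41

lx = nx/n0 = nx/600: 1, 0.59667…, 0.29167…, 0.15167…, 0.06333…, 0.02333…, 0.00667…, 0
lx·mx for x ≥ 2: 0.88375…, 0.420117…, 0.171…, 0.091933…, 0.010667…, 0 → sum = 1.577467…
V_2 = 1.577467… / l_2 = 1.577467… / 0.291667… = 5.408457… → 5.41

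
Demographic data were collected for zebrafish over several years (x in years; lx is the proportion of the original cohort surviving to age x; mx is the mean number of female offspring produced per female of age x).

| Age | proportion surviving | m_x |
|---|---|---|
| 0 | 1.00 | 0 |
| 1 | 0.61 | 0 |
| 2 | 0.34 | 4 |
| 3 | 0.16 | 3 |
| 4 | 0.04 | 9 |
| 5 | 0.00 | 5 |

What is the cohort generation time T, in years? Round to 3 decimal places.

lx·mx: 0, 0, 1.36, 0.48, 0.36, 0 → R0 = 2.2
x·lx·mx: 0, 0, 2.72, 1.44, 1.44, 0 → Σ = 5.6
T = 5.6 / 2.2 = 2.545455… → 2.545

2.545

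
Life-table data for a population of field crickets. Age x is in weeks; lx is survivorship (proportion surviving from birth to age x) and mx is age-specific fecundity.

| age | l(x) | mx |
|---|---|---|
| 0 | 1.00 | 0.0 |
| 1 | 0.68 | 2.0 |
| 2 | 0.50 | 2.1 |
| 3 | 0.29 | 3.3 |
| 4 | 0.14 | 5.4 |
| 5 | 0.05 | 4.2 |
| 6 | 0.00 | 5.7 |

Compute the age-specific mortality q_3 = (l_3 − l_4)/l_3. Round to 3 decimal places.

q_3 = (l_3 − l_4) / l_3 = (0.29 − 0.14) / 0.29
     = 0.15 / 0.29 = 0.517241… → 0.517

0.517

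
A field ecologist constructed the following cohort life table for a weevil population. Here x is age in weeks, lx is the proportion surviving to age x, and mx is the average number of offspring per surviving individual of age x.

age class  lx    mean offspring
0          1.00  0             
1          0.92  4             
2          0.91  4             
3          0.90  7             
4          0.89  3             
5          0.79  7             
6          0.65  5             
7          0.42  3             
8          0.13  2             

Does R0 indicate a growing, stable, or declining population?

R0 = Σ lx·mx = 0 + 3.68 + 3.64 + 6.3 + 2.67 + 5.53 + 3.25 + 1.26 + 0.26 = 26.59
R0 > 1, so the population is growing.

growing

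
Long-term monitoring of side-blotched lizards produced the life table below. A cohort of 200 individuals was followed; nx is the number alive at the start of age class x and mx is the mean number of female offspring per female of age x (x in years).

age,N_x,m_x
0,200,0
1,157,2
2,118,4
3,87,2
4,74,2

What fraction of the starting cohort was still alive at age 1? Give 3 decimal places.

0.785

l_1 = n_1/n_0 = 157/200 = 0.785 → 0.785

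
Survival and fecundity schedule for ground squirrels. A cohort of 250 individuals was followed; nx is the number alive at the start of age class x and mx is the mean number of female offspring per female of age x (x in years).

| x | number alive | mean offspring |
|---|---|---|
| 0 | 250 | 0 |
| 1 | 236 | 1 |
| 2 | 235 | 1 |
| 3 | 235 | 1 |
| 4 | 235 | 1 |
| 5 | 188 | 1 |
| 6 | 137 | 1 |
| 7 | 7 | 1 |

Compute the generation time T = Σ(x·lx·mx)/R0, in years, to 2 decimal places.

lx = nx/n0 = nx/250: 1, 0.944, 0.94, 0.94, 0.94, 0.752, 0.548, 0.028
lx·mx: 0, 0.944, 0.94, 0.94, 0.94, 0.752, 0.548, 0.028 → R0 = 5.092
x·lx·mx: 0, 0.944, 1.88, 2.82, 3.76, 3.76, 3.288, 0.196 → Σ = 16.648
T = 16.648 / 5.092 = 3.269442… → 3.27

3.27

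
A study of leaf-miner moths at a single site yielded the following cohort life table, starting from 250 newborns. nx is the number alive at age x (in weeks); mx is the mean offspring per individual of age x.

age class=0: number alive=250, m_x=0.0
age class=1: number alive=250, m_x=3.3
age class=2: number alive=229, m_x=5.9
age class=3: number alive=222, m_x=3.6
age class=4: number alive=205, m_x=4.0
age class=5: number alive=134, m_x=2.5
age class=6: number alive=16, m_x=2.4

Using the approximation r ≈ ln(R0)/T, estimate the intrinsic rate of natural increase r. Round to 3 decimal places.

1.056

lx = nx/n0 = nx/250: 1, 1, 0.916, 0.888, 0.82, 0.536, 0.064
R0 = Σ lx·mx = 0 + 3.3 + 5.4044 + 3.1968 + 3.28 + 1.34 + 0.1536 = 16.6748
Σ x·lx·mx = 44.4408; T = 44.4408/16.6748 = 2.66515…
r ≈ ln(R0)/T = ln(16.6748)/2.66515… = 1.05581… → 1.056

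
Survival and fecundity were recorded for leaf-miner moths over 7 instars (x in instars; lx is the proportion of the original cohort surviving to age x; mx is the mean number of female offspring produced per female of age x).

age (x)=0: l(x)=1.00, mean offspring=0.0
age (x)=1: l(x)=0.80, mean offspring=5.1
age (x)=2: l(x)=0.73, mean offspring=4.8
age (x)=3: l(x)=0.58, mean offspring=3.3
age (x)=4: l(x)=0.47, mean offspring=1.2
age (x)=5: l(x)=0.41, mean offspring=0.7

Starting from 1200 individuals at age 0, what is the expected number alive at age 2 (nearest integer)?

876

Expected survivors = N0 · l_2 = 1200 × 0.73 = 876 → 876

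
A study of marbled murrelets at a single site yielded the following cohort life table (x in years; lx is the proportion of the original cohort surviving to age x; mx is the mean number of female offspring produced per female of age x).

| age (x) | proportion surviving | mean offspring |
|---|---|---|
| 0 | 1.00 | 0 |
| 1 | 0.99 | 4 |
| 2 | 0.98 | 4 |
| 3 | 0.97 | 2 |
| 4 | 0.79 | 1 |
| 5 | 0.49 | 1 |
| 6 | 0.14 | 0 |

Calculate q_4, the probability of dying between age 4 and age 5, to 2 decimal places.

0.38

q_4 = (l_4 − l_5) / l_4 = (0.79 − 0.49) / 0.79
     = 0.3 / 0.79 = 0.379747… → 0.38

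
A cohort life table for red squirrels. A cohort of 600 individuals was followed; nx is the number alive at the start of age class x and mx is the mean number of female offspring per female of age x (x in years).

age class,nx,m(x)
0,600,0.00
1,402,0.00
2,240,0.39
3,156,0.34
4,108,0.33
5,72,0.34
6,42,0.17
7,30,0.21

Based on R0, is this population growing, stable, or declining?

declining

lx = nx/n0 = nx/600: 1, 0.67, 0.4, 0.26, 0.18, 0.12, 0.07, 0.05
R0 = Σ lx·mx = 0 + 0 + 0.156 + 0.0884 + 0.0594 + 0.0408 + 0.0119 + 0.0105 = 0.367
R0 < 1, so the population is declining.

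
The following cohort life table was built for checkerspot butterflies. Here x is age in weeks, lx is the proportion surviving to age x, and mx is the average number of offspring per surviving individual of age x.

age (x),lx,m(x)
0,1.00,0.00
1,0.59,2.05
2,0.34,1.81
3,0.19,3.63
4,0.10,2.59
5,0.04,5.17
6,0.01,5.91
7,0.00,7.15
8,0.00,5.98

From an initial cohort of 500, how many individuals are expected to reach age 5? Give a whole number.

20

Expected survivors = N0 · l_5 = 500 × 0.04 = 20 → 20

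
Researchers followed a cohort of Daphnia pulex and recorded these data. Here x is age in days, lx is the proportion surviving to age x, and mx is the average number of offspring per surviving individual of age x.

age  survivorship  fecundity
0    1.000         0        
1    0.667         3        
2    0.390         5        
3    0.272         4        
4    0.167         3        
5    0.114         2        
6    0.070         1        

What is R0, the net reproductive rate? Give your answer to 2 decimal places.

lx·mx by age: 0, 2.001, 1.95, 1.088, 0.501, 0.228, 0.07
R0 = Σ lx·mx = 5.838 → 5.84

5.84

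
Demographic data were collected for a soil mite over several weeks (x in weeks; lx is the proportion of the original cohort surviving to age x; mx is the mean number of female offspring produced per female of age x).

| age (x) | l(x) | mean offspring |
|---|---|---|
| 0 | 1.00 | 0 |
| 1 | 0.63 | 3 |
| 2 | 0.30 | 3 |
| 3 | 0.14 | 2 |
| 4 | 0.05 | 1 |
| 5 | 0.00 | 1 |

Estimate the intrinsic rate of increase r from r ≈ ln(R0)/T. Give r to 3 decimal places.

R0 = Σ lx·mx = 0 + 1.89 + 0.9 + 0.28 + 0.05 + 0 = 3.12
Σ x·lx·mx = 4.73; T = 4.73/3.12 = 1.51603…
r ≈ ln(R0)/T = ln(3.12)/1.51603… = 0.75054… → 0.751

0.751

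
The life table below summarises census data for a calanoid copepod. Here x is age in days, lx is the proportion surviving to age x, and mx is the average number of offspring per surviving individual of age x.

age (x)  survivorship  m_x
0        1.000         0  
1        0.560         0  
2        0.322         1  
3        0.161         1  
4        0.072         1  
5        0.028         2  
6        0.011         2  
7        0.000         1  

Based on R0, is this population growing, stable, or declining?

declining

R0 = Σ lx·mx = 0 + 0 + 0.322 + 0.161 + 0.072 + 0.056 + 0.022 + 0 = 0.633
R0 < 1, so the population is declining.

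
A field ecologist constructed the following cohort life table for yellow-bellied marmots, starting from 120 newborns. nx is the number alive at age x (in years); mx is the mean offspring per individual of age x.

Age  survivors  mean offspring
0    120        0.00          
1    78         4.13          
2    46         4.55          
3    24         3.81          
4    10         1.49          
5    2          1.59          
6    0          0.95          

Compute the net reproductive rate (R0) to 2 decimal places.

5.34

lx = nx/n0 = nx/120: 1, 0.65, 0.38333…, 0.2, 0.08333…, 0.01667…, 0
lx·mx by age: 0, 2.6845, 1.744167…, 0.762, 0.124167…, 0.0265…, 0
R0 = Σ lx·mx = 5.341333… → 5.34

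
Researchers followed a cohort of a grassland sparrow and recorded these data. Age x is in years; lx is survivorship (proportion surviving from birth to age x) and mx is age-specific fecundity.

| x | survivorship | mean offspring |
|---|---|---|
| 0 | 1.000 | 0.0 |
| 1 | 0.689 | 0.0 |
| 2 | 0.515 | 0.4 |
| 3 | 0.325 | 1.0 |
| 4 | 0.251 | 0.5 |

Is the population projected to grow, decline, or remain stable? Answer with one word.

declining

R0 = Σ lx·mx = 0 + 0 + 0.206 + 0.325 + 0.1255 = 0.6565
R0 < 1, so the population is declining.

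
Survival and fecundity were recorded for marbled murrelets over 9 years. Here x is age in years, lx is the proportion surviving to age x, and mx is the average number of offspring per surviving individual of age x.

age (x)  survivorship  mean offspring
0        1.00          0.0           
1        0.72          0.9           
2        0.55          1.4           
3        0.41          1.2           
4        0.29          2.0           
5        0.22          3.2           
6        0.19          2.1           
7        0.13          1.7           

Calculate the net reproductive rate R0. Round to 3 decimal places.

3.814

lx·mx by age: 0, 0.648, 0.77, 0.492, 0.58, 0.704, 0.399, 0.221
R0 = Σ lx·mx = 3.814 → 3.814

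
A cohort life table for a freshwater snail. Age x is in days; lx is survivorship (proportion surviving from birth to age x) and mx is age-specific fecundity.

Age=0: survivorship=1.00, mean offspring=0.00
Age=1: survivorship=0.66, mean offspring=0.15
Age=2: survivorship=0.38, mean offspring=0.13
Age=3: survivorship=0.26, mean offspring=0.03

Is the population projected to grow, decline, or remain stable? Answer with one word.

R0 = Σ lx·mx = 0 + 0.099 + 0.0494 + 0.0078 = 0.1562
R0 < 1, so the population is declining.

declining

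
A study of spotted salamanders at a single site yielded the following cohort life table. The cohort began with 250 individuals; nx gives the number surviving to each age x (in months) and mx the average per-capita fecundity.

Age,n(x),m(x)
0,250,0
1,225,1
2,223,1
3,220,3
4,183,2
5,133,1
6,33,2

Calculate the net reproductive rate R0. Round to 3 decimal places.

lx = nx/n0 = nx/250: 1, 0.9, 0.892, 0.88, 0.732, 0.532, 0.132
lx·mx by age: 0, 0.9, 0.892, 2.64, 1.464, 0.532, 0.264
R0 = Σ lx·mx = 6.692 → 6.692

6.692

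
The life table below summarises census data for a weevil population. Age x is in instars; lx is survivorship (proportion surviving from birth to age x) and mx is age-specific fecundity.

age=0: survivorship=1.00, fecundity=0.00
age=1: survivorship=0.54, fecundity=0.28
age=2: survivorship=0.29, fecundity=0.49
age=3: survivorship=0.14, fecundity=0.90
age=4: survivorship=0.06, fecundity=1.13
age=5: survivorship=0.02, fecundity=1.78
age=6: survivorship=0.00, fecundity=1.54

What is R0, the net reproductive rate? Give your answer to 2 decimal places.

0.52

lx·mx by age: 0, 0.1512, 0.1421, 0.126, 0.0678, 0.0356, 0
R0 = Σ lx·mx = 0.5227 → 0.52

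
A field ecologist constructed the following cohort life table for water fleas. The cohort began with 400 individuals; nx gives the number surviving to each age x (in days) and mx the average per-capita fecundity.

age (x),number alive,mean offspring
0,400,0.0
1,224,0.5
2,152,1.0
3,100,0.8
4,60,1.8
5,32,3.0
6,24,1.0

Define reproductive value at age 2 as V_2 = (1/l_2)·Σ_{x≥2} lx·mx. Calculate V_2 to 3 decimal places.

3.026

lx = nx/n0 = nx/400: 1, 0.56, 0.38, 0.25, 0.15, 0.08, 0.06
lx·mx for x ≥ 2: 0.38, 0.2, 0.27, 0.24, 0.06 → sum = 1.15
V_2 = 1.15 / l_2 = 1.15 / 0.38 = 3.026316… → 3.026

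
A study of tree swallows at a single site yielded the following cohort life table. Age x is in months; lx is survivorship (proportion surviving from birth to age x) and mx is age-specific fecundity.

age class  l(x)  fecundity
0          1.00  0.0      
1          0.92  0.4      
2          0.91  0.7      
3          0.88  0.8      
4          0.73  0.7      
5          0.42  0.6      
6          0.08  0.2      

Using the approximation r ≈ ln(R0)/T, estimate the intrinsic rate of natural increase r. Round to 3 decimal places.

0.317

R0 = Σ lx·mx = 0 + 0.368 + 0.637 + 0.704 + 0.511 + 0.252 + 0.016 = 2.488
Σ x·lx·mx = 7.154; T = 7.154/2.488 = 2.8754…
r ≈ ln(R0)/T = ln(2.488)/2.8754… = 0.31699… → 0.317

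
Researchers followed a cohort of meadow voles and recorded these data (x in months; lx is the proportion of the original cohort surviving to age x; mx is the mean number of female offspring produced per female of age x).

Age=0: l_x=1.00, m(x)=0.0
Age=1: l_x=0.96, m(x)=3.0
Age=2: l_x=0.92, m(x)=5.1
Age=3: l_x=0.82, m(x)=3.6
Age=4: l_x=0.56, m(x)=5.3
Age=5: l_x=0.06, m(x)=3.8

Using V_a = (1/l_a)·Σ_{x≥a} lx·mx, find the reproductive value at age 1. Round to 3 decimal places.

14.292

lx·mx for x ≥ 1: 2.88, 4.692, 2.952, 2.968, 0.228 → sum = 13.72
V_1 = 13.72 / l_1 = 13.72 / 0.96 = 14.291667… → 14.292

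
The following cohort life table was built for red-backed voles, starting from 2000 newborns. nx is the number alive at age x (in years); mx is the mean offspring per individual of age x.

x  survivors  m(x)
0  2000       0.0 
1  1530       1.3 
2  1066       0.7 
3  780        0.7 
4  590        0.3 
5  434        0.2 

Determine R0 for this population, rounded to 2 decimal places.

1.77

lx = nx/n0 = nx/2000: 1, 0.765, 0.533, 0.39, 0.295, 0.217
lx·mx by age: 0, 0.9945, 0.3731, 0.273, 0.0885, 0.0434
R0 = Σ lx·mx = 1.7725 → 1.77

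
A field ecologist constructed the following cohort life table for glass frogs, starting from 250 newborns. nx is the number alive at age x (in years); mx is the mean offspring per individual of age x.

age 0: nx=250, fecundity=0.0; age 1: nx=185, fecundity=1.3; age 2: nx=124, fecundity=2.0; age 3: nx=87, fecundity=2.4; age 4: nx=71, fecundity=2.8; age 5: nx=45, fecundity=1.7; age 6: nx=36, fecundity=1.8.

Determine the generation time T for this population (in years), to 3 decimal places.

2.824

lx = nx/n0 = nx/250: 1, 0.74, 0.496, 0.348, 0.284, 0.18, 0.144
lx·mx: 0, 0.962, 0.992, 0.8352, 0.7952, 0.306, 0.2592 → R0 = 4.1496
x·lx·mx: 0, 0.962, 1.984, 2.5056, 3.1808, 1.53, 1.5552 → Σ = 11.7176
T = 11.7176 / 4.1496 = 2.82379… → 2.824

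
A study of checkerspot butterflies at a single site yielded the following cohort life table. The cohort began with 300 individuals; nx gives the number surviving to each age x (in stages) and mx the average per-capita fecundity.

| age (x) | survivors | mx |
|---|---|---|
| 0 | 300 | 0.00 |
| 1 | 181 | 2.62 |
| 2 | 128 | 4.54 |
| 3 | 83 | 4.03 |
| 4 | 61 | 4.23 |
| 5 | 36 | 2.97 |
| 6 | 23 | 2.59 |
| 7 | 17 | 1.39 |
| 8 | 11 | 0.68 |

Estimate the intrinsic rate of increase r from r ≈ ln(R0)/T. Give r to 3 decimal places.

0.700

lx = nx/n0 = nx/300: 1, 0.60333…, 0.42667…, 0.27667…, 0.20333…, 0.12, 0.07667…, 0.05667…, 0.03667…
R0 = Σ lx·mx = 0 + 1.58073… + 1.93707… + 1.11497… + 0.8601… + 0.3564 + 0.19857… + 0.07877… + 0.02493… = 6.151533…
Σ x·lx·mx = 15.9644…; T = 15.9644…/6.151533… = 2.59519…
r ≈ ln(R0)/T = ln(6.151533…)/2.59519… = 0.70003… → 0.700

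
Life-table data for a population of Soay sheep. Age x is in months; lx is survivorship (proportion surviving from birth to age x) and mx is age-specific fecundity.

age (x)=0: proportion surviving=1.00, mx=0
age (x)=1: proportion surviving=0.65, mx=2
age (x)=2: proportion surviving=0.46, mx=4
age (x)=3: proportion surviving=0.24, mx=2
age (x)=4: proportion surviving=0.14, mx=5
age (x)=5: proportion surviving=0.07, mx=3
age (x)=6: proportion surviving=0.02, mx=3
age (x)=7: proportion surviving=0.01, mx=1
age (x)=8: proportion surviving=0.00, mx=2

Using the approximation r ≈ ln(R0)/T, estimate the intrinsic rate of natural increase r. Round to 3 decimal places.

0.656

R0 = Σ lx·mx = 0 + 1.3 + 1.84 + 0.48 + 0.7 + 0.21 + 0.06 + 0.01 + 0 = 4.6
Σ x·lx·mx = 10.7; T = 10.7/4.6 = 2.32609…
r ≈ ln(R0)/T = ln(4.6)/2.32609… = 0.65606… → 0.656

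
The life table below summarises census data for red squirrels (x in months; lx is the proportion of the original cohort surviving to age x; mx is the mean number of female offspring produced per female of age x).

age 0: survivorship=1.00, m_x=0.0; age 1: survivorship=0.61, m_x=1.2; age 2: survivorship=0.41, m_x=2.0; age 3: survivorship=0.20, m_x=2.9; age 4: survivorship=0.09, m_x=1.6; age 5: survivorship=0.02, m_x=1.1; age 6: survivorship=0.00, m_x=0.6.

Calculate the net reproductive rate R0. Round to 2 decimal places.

lx·mx by age: 0, 0.732, 0.82, 0.58, 0.144, 0.022, 0
R0 = Σ lx·mx = 2.298 → 2.30

2.30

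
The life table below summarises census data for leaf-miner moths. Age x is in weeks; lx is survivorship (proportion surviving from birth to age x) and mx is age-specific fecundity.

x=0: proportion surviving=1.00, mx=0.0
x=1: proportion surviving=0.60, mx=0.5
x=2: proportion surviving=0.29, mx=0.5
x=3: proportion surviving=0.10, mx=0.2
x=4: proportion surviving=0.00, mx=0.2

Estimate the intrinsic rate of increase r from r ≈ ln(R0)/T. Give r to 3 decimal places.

-0.548

R0 = Σ lx·mx = 0 + 0.3 + 0.145 + 0.02 + 0 = 0.465
Σ x·lx·mx = 0.65; T = 0.65/0.465 = 1.39785…
r ≈ ln(R0)/T = ln(0.465)/1.39785… = -0.54778… → -0.548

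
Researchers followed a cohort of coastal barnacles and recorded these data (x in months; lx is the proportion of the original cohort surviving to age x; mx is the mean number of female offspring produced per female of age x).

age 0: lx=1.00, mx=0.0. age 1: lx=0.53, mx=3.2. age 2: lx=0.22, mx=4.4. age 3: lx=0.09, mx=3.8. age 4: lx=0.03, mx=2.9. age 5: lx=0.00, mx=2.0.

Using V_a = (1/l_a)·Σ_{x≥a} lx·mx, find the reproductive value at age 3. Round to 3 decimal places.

4.767

lx·mx for x ≥ 3: 0.342, 0.087, 0 → sum = 0.429
V_3 = 0.429 / l_3 = 0.429 / 0.09 = 4.766667… → 4.767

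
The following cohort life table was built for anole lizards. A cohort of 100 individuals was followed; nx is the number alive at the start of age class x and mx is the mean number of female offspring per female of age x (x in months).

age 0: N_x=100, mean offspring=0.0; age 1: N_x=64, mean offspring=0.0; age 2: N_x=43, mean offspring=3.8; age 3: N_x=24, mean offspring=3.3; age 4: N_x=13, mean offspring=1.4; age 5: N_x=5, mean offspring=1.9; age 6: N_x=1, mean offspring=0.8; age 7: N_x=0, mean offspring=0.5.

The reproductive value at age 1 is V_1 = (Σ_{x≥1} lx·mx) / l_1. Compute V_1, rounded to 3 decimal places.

4.236

lx = nx/n0 = nx/100: 1, 0.64, 0.43, 0.24, 0.13, 0.05, 0.01, 0
lx·mx for x ≥ 1: 0, 1.634, 0.792, 0.182, 0.095, 0.008, 0 → sum = 2.711
V_1 = 2.711 / l_1 = 2.711 / 0.64 = 4.235938… → 4.236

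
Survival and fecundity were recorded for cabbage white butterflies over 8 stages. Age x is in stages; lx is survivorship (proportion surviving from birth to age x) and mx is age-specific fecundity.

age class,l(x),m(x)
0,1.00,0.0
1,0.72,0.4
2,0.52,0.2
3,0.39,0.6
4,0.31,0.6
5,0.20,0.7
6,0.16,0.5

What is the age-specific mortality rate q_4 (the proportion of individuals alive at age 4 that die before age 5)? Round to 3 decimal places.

0.355

q_4 = (l_4 − l_5) / l_4 = (0.31 − 0.2) / 0.31
     = 0.11 / 0.31 = 0.354839… → 0.355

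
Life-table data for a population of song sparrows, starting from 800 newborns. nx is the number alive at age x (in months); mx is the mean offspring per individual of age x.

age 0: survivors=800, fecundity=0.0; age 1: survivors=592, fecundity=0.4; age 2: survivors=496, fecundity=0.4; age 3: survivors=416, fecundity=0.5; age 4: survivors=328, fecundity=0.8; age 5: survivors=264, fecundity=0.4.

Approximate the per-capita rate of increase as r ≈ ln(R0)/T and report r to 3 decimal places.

0.084

lx = nx/n0 = nx/800: 1, 0.74, 0.62, 0.52, 0.41, 0.33
R0 = Σ lx·mx = 0 + 0.296 + 0.248 + 0.26 + 0.328 + 0.132 = 1.264
Σ x·lx·mx = 3.544; T = 3.544/1.264 = 2.8038…
r ≈ ln(R0)/T = ln(1.264)/2.8038… = 0.08356… → 0.084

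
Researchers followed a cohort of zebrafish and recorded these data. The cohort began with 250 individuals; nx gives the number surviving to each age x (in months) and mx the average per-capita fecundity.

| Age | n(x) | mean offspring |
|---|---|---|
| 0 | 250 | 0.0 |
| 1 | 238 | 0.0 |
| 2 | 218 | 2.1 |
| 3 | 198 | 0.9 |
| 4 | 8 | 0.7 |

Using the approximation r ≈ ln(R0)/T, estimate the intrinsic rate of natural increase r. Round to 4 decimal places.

lx = nx/n0 = nx/250: 1, 0.952, 0.872, 0.792, 0.032
R0 = Σ lx·mx = 0 + 0 + 1.8312 + 0.7128 + 0.0224 = 2.5664
Σ x·lx·mx = 5.8904; T = 5.8904/2.5664 = 2.2952…
r ≈ ln(R0)/T = ln(2.5664)/2.2952… = 0.410641… → 0.4106

0.4106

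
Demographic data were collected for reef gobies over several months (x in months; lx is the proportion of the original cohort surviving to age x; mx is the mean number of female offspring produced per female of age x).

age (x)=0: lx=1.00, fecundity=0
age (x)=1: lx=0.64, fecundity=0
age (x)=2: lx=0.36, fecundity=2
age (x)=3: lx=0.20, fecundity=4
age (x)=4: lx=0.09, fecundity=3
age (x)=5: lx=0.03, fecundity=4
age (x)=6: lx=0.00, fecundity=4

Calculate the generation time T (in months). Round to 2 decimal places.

2.89

lx·mx: 0, 0, 0.72, 0.8, 0.27, 0.12, 0 → R0 = 1.91
x·lx·mx: 0, 0, 1.44, 2.4, 1.08, 0.6, 0 → Σ = 5.52
T = 5.52 / 1.91 = 2.890052… → 2.89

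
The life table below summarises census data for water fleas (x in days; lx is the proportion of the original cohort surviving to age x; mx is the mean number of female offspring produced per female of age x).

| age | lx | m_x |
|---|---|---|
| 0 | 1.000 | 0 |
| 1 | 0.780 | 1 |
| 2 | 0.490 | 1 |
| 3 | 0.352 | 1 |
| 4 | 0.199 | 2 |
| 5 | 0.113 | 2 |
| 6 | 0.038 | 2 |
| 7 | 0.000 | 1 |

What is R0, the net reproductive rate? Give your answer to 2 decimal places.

2.32

lx·mx by age: 0, 0.78, 0.49, 0.352, 0.398, 0.226, 0.076, 0
R0 = Σ lx·mx = 2.322 → 2.32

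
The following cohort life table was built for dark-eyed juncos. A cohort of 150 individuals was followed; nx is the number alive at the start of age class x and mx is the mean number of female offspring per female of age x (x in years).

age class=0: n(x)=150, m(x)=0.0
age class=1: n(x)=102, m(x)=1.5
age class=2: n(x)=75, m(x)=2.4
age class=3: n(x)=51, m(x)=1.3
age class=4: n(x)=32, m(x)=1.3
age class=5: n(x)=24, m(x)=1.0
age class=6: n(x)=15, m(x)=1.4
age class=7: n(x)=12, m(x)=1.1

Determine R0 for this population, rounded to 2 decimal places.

lx = nx/n0 = nx/150: 1, 0.68, 0.5, 0.34, 0.21333…, 0.16, 0.1, 0.08
lx·mx by age: 0, 1.02, 1.2, 0.442, 0.277333…, 0.16, 0.14, 0.088
R0 = Σ lx·mx = 3.327333… → 3.33

3.33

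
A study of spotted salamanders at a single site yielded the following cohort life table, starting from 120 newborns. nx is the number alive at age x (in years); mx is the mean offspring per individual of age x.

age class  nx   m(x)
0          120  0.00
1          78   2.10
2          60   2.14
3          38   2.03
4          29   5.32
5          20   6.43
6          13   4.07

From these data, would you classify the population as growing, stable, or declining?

lx = nx/n0 = nx/120: 1, 0.65, 0.5, 0.31667…, 0.24167…, 0.16667…, 0.10833…
R0 = Σ lx·mx = 0 + 1.365 + 1.07 + 0.642833… + 1.285667… + 1.071667… + 0.440917… = 5.876083…
R0 > 1, so the population is growing.

growing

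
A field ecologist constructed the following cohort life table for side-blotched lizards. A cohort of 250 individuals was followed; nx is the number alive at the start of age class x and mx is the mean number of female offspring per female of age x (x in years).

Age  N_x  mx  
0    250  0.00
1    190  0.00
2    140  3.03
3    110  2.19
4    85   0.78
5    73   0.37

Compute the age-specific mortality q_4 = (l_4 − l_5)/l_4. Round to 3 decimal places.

0.141

lx = nx/n0 = nx/250: 1, 0.76, 0.56, 0.44, 0.34, 0.292
q_4 = (l_4 − l_5) / l_4 = (0.34 − 0.292) / 0.34
     = 0.048 / 0.34 = 0.141176… → 0.141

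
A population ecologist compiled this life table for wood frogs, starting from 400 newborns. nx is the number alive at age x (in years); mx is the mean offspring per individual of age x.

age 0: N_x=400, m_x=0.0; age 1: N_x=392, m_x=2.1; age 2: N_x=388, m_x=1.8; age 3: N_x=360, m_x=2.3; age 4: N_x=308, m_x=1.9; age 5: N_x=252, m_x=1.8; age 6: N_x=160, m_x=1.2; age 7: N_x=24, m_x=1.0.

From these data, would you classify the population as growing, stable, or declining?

lx = nx/n0 = nx/400: 1, 0.98, 0.97, 0.9, 0.77, 0.63, 0.4, 0.06
R0 = Σ lx·mx = 0 + 2.058 + 1.746 + 2.07 + 1.463 + 1.134 + 0.48 + 0.06 = 9.011
R0 > 1, so the population is growing.

growing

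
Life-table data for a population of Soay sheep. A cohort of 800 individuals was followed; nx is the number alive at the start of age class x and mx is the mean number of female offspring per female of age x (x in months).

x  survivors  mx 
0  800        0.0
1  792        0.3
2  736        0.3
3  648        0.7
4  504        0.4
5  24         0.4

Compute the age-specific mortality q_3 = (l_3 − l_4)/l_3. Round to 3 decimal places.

0.222

lx = nx/n0 = nx/800: 1, 0.99, 0.92, 0.81, 0.63, 0.03
q_3 = (l_3 − l_4) / l_3 = (0.81 − 0.63) / 0.81
     = 0.18 / 0.81 = 0.222222… → 0.222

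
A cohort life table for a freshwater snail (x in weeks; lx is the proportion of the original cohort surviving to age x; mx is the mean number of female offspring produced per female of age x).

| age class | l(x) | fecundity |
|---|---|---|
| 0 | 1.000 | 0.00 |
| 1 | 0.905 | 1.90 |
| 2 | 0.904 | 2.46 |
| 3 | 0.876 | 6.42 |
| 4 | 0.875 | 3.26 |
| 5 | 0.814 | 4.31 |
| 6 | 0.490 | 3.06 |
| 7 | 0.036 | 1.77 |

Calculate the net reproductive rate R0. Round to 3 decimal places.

lx·mx by age: 0, 1.7195, 2.22384, 5.62392, 2.8525, 3.50834, 1.4994, 0.06372
R0 = Σ lx·mx = 17.49122 → 17.491

17.491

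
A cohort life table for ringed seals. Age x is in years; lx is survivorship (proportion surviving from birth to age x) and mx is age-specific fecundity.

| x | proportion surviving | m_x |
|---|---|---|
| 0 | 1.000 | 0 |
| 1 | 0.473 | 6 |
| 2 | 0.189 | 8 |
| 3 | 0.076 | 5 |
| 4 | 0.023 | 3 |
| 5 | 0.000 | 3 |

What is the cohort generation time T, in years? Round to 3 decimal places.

1.517

lx·mx: 0, 2.838, 1.512, 0.38, 0.069, 0 → R0 = 4.799
x·lx·mx: 0, 2.838, 3.024, 1.14, 0.276, 0 → Σ = 7.278
T = 7.278 / 4.799 = 1.516566… → 1.517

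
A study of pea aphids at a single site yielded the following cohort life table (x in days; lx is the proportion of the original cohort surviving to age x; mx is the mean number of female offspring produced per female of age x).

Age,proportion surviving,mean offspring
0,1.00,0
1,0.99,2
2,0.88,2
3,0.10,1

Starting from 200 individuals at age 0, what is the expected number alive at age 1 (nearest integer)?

Expected survivors = N0 · l_1 = 200 × 0.99 = 198 → 198

198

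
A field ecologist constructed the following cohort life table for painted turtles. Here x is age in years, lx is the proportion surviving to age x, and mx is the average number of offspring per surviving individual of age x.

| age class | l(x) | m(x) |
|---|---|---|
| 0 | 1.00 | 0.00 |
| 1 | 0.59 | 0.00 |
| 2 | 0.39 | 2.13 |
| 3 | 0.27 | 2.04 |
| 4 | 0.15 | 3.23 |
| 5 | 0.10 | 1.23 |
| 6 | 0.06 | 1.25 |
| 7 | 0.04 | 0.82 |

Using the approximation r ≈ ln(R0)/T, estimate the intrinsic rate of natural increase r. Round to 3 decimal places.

0.237

R0 = Σ lx·mx = 0 + 0 + 0.8307 + 0.5508 + 0.4845 + 0.123 + 0.075 + 0.0328 = 2.0968
Σ x·lx·mx = 6.5464; T = 6.5464/2.0968 = 3.12209…
r ≈ ln(R0)/T = ln(2.0968)/3.12209… = 0.23715… → 0.237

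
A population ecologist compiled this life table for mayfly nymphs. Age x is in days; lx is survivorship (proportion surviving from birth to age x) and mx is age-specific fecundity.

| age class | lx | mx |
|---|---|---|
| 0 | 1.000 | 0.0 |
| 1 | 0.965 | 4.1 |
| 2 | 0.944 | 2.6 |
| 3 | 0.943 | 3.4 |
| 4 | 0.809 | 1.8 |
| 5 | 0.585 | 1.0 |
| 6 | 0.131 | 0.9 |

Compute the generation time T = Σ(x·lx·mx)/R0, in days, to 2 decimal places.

2.37

lx·mx: 0, 3.9565, 2.4544, 3.2062, 1.4562, 0.585, 0.1179 → R0 = 11.7762
x·lx·mx: 0, 3.9565, 4.9088, 9.6186, 5.8248, 2.925, 0.7074 → Σ = 27.9411
T = 27.9411 / 11.7762 = 2.372675… → 2.37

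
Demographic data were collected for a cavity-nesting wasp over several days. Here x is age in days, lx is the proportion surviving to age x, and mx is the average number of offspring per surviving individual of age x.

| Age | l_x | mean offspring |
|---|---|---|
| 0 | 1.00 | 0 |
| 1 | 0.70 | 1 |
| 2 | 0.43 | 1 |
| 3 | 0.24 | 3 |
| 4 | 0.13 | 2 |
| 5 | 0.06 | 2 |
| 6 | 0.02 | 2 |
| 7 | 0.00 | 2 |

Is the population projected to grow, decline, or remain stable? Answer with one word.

R0 = Σ lx·mx = 0 + 0.7 + 0.43 + 0.72 + 0.26 + 0.12 + 0.04 + 0 = 2.27
R0 > 1, so the population is growing.

growing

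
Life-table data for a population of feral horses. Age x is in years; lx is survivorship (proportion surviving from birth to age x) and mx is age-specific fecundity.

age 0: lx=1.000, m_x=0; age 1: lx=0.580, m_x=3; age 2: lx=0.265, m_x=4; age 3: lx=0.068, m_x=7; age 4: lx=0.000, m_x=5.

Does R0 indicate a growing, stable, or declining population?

R0 = Σ lx·mx = 0 + 1.74 + 1.06 + 0.476 + 0 = 3.276
R0 > 1, so the population is growing.

growing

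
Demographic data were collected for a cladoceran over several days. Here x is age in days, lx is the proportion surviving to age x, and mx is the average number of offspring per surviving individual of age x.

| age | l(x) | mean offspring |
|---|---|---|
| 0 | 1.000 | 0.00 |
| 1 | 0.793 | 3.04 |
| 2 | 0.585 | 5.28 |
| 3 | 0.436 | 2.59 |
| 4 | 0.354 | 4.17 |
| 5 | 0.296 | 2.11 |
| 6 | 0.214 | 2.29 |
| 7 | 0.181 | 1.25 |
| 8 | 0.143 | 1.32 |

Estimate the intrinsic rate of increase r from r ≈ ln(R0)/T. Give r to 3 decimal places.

R0 = Σ lx·mx = 0 + 2.41072 + 3.0888 + 1.12924 + 1.47618 + 0.62456 + 0.49006 + 0.22625 + 0.18876 = 9.63457
Σ x·lx·mx = 27.03775; T = 27.03775/9.63457 = 2.80633…
r ≈ ln(R0)/T = ln(9.63457)/2.80633… = 0.80723… → 0.807

0.807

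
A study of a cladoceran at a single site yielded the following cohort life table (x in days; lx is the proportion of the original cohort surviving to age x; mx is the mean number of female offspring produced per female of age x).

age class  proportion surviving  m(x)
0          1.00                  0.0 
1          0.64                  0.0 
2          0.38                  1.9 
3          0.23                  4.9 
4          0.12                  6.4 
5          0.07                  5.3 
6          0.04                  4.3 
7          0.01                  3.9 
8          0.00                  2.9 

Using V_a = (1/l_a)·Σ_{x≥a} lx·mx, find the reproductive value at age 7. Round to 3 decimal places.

lx·mx for x ≥ 7: 0.039, 0 → sum = 0.039
V_7 = 0.039 / l_7 = 0.039 / 0.01 = 3.9 → 3.900

3.900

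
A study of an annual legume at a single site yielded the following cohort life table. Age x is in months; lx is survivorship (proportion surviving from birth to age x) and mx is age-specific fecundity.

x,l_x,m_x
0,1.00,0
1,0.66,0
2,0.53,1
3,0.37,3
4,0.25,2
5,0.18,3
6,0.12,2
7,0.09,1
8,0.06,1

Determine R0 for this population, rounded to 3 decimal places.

lx·mx by age: 0, 0, 0.53, 1.11, 0.5, 0.54, 0.24, 0.09, 0.06
R0 = Σ lx·mx = 3.07 → 3.070

3.070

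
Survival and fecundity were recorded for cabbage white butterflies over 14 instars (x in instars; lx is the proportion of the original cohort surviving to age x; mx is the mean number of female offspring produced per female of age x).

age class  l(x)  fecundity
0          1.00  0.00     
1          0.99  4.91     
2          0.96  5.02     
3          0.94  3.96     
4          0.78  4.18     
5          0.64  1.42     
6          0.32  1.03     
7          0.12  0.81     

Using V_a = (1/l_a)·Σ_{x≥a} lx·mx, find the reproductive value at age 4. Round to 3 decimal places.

5.892

lx·mx for x ≥ 4: 3.2604, 0.9088, 0.3296, 0.0972 → sum = 4.596
V_4 = 4.596 / l_4 = 4.596 / 0.78 = 5.892308… → 5.892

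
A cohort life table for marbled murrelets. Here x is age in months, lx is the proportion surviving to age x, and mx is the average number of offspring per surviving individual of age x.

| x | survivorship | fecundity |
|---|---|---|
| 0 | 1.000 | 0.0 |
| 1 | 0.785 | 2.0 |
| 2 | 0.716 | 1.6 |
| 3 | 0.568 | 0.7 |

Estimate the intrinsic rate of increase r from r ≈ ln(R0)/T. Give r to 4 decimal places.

0.6995

R0 = Σ lx·mx = 0 + 1.57 + 1.1456 + 0.3976 = 3.1132
Σ x·lx·mx = 5.054; T = 5.054/3.1132 = 1.62341…
r ≈ ln(R0)/T = ln(3.1132)/1.62341… = 0.699547… → 0.6995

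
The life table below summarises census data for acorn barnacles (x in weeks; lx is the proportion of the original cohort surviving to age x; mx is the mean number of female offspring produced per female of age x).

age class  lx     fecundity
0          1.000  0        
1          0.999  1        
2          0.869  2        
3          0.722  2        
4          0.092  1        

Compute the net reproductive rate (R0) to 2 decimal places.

lx·mx by age: 0, 0.999, 1.738, 1.444, 0.092
R0 = Σ lx·mx = 4.273 → 4.27

4.27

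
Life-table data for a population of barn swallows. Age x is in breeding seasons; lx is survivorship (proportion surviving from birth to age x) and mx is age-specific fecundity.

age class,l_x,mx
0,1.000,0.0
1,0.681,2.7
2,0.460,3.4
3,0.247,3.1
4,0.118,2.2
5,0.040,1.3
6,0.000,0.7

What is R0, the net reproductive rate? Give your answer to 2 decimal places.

4.48

lx·mx by age: 0, 1.8387, 1.564, 0.7657, 0.2596, 0.052, 0
R0 = Σ lx·mx = 4.48 → 4.48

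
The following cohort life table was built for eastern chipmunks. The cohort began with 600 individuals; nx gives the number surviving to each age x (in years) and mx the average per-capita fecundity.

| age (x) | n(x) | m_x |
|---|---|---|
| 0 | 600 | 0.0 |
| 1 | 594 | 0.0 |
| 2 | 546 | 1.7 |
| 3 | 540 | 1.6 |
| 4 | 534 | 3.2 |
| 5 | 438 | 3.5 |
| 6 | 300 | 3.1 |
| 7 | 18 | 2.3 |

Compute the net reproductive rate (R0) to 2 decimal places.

10.01

lx = nx/n0 = nx/600: 1, 0.99, 0.91, 0.9, 0.89, 0.73, 0.5, 0.03
lx·mx by age: 0, 0, 1.547, 1.44, 2.848, 2.555, 1.55, 0.069
R0 = Σ lx·mx = 10.009 → 10.01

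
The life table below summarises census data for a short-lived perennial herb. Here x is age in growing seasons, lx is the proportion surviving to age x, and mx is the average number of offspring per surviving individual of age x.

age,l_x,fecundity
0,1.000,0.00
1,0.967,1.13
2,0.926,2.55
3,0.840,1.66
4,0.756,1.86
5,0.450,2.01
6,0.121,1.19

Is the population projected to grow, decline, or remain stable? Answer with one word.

growing

R0 = Σ lx·mx = 0 + 1.09271 + 2.3613 + 1.3944 + 1.40616 + 0.9045 + 0.14399 = 7.30306
R0 > 1, so the population is growing.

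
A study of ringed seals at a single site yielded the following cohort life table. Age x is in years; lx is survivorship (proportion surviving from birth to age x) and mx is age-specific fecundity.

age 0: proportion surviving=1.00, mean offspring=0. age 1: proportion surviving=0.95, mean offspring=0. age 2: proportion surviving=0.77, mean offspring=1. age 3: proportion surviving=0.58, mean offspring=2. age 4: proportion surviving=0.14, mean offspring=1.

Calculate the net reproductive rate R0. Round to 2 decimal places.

lx·mx by age: 0, 0, 0.77, 1.16, 0.14
R0 = Σ lx·mx = 2.07 → 2.07

2.07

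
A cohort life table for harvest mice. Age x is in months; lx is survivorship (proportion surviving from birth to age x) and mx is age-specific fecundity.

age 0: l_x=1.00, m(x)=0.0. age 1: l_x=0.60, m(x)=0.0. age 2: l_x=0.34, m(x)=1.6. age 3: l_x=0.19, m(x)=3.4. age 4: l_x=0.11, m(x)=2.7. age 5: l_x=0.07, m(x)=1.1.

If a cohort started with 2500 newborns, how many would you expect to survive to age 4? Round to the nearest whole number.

275

Expected survivors = N0 · l_4 = 2500 × 0.11 = 275 → 275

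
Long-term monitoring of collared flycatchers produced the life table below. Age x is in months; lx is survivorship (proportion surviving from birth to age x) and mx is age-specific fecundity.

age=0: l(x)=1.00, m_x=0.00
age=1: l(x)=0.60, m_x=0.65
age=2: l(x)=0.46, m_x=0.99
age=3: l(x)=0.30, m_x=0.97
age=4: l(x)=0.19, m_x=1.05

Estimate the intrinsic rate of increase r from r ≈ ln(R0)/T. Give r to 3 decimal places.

0.130

R0 = Σ lx·mx = 0 + 0.39 + 0.4554 + 0.291 + 0.1995 = 1.3359
Σ x·lx·mx = 2.9718; T = 2.9718/1.3359 = 2.22457…
r ≈ ln(R0)/T = ln(1.3359)/2.22457… = 0.13018… → 0.130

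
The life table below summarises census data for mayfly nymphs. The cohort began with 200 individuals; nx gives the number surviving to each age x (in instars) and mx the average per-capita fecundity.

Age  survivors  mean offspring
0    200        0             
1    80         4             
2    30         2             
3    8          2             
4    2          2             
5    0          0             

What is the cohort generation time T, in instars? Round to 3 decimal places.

lx = nx/n0 = nx/200: 1, 0.4, 0.15, 0.04, 0.01, 0
lx·mx: 0, 1.6, 0.3, 0.08, 0.02, 0 → R0 = 2
x·lx·mx: 0, 1.6, 0.6, 0.24, 0.08, 0 → Σ = 2.52
T = 2.52 / 2 = 1.26 → 1.260

1.260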